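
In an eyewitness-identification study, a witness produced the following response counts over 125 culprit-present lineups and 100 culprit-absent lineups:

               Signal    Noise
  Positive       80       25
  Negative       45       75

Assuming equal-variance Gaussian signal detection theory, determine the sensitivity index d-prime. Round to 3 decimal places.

d-prime = 1.033

H = 80/125 = 0.6400
FA = 25/100 = 0.2500
z(0.6400) = 0.3585, z(0.2500) = -0.6745
d' = z(H) − z(FA) = 0.3585 − (-0.6745) = 1.0330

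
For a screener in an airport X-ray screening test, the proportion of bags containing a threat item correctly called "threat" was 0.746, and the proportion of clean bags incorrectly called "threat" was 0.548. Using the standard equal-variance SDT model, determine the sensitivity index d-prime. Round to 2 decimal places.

z(H) = z(0.746) = 0.662
z(FA) = z(0.548) = 0.121
d' = z(H) − z(FA) = 0.662 − 0.121 = 0.541

d-prime = 0.54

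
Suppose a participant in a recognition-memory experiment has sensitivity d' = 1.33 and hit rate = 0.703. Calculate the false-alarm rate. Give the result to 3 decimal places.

false-alarm rate = 0.213

z(hit rate) = z(0.703) = 0.5330
z(FA) = z(H) − d' = 0.5330 − 1.33 = -0.7970
false-alarm rate = Φ(-0.7970) = 0.2127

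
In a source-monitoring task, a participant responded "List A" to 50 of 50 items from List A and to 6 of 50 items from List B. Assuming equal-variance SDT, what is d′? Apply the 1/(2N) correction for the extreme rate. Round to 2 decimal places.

d′ = 3.50

The hit rate is 50/50 = 1, so apply the 1/(2N) correction: H → 1 − 1/(2·50) = 0.99000.
z(H) = z(0.99000) = 2.326
z(FA) = z(0.12000) = -1.175
d' = 2.326 − (-1.175) = 3.501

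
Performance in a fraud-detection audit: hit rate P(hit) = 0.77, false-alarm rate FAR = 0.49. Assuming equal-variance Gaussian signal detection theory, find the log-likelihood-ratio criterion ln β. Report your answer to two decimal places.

ln β = -0.27

Φ⁻¹(H) = Φ⁻¹(0.77) = 0.739
Φ⁻¹(FA) = Φ⁻¹(0.49) = -0.025
ln β = −½·[z(H)² − z(FA)²] = −0.5 × (0.546 − 0.001) = -0.2725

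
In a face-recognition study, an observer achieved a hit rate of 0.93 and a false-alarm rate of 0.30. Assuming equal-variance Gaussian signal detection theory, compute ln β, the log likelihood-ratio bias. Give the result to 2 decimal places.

ln β = -0.95

Φ⁻¹(H) = Φ⁻¹(0.93) = 1.476
Φ⁻¹(FA) = Φ⁻¹(0.30) = -0.524
ln β = −½·[z(H)² − z(FA)²] = −0.5 × (2.179 − 0.275) = -0.952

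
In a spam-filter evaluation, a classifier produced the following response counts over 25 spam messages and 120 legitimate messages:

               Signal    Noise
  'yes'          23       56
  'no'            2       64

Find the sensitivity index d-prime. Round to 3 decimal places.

d-prime = 1.489

H = 23/25 = 0.9200
FA = 56/120 = 0.4667
z(0.9200) = 1.4051, z(0.4667) = -0.0836
d' = z(H) − z(FA) = 1.4051 − (-0.0836) = 1.4887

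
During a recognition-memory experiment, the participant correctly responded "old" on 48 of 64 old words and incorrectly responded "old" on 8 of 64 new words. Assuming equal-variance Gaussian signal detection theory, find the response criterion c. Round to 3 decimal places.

c = 0.238

H = 48/64 = 0.7500
FA = 8/64 = 0.1250
z(0.7500) = 0.6745, z(0.1250) = -1.1503
c = −½·[z(H) + z(FA)] = −0.5 × (0.6745 + (-1.1503)) = 0.2379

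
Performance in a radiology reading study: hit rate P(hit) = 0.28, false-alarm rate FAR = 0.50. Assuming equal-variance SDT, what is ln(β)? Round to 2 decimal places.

z(0.28) = -0.583, z(0.50) = 0.000
ln β = −½·[z(H)² − z(FA)²] = −0.5 × (0.340 − 0.000) = -0.170

ln β = -0.17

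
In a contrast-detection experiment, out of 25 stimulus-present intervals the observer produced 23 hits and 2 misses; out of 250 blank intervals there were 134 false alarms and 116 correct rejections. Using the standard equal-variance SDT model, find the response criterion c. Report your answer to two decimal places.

c = -0.75

H = 23/25 = 0.9200
FA = 134/250 = 0.5360
z(0.9200) = 1.405, z(0.5360) = 0.090
c = −½·[z(H) + z(FA)] = −0.5 × (1.405 + 0.090) = -0.7475
c < 0: the observer has a liberal response bias.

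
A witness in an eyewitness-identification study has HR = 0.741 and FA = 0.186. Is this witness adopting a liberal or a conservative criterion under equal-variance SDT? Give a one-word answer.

z(H) = 0.646, z(FA) = -0.893
c = −½·(z(H) + z(FA)) = 0.1235
c > 0 → conservative criterion (biased toward responding “no”).

conservative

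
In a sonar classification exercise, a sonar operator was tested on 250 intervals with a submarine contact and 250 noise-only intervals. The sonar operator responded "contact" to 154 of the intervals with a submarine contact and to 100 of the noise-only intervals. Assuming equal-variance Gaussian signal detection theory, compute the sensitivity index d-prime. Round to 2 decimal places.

H = 154/250 = 0.6160
FA = 100/250 = 0.4000
Φ⁻¹(H) = 0.295
Φ⁻¹(FA) = -0.253
d' = z(H) − z(FA) = 0.295 − (-0.253) = 0.548

d-prime = 0.55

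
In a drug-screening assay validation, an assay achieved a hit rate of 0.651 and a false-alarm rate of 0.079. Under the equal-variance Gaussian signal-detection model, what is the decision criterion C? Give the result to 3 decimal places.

C = 0.512

Φ⁻¹(H) = 0.3880
Φ⁻¹(FA) = -1.4118
c = −½·[z(H) + z(FA)] = −0.5 × (0.3880 + (-1.4118)) = 0.5119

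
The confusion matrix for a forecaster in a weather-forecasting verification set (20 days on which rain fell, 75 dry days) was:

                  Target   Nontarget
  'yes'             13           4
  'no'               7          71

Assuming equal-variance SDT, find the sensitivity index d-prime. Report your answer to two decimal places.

H = 13/20 = 0.6500
FA = 4/75 = 0.0533
Φ⁻¹(H) = 0.3853
Φ⁻¹(FA) = -1.6137
d' = z(H) − z(FA) = 0.3853 − (-1.6137) = 1.9990

d-prime = 2.00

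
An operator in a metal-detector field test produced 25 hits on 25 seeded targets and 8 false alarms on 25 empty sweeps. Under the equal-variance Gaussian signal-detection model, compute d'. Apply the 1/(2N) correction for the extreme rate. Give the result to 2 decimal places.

The hit rate is 25/25 = 1, so apply the 1/(2N) correction: H → 1 − 1/(2·25) = 0.98000.
z(H) = z(0.98000) = 2.054
z(FA) = z(0.32000) = -0.468
d' = 2.054 − (-0.468) = 2.522

d' = 2.52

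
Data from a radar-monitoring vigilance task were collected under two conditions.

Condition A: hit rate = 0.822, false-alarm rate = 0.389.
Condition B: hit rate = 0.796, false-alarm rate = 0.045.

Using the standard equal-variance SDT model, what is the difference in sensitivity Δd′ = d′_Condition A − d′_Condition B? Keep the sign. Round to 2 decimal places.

Condition A: z(0.822) = 0.923, z(0.389) = -0.282, d' = 1.205
Condition B: z(0.796) = 0.827, z(0.045) = -1.695, d' = 2.522
Δd' = d'_Condition A − d'_Condition B = 1.205 − 2.522 = -1.317
Condition B has the higher sensitivity.

Δd′ = -1.32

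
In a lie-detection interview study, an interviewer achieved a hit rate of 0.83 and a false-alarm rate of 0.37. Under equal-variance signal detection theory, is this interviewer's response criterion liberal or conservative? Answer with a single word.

liberal

z(H) = 0.954, z(FA) = -0.332
c = −½·(z(H) + z(FA)) = -0.311
c < 0 → liberal criterion (biased toward responding “yes”).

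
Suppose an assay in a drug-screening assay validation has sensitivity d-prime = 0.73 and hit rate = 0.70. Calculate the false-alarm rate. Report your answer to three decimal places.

false-alarm rate = 0.419

z(hit rate) = z(0.70) = 0.5244
z(FA) = z(H) − d' = 0.5244 − 0.73 = -0.2056
false-alarm rate = Φ(-0.2056) = 0.4186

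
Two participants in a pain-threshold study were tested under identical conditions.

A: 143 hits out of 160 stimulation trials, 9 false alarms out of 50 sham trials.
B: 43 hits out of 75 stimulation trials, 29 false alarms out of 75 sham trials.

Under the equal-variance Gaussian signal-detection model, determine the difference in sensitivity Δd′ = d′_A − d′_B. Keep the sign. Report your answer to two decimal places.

A: z(0.8938) = 1.247, z(0.1800) = -0.915, d' = 2.162
B: z(0.5733) = 0.185, z(0.3867) = -0.288, d' = 0.473
Δd' = d'_A − d'_B = 2.162 − 0.473 = 1.689
A has the higher sensitivity.

Δd′ = 1.69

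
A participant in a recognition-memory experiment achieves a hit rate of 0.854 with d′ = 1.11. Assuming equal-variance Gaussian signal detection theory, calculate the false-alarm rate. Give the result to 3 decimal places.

false-alarm rate = 0.478

z(hit rate) = z(0.854) = 1.0537
z(FA) = z(H) − d' = 1.0537 − 1.11 = -0.0563
false-alarm rate = Φ(-0.0563) = 0.4776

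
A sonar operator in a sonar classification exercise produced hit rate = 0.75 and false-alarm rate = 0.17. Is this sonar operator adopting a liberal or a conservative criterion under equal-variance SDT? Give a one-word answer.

conservative

z(H) = 0.674, z(FA) = -0.954
c = −½·(z(H) + z(FA)) = 0.140
c > 0 → conservative criterion (biased toward responding “no”).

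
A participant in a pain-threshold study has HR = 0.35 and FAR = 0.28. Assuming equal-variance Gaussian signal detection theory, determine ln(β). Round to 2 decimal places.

ln β = 0.10

z(H) = z(0.35) = -0.385
z(FA) = z(0.28) = -0.583
ln β = −½·[z(H)² − z(FA)²] = −0.5 × (0.148 − 0.340) = 0.096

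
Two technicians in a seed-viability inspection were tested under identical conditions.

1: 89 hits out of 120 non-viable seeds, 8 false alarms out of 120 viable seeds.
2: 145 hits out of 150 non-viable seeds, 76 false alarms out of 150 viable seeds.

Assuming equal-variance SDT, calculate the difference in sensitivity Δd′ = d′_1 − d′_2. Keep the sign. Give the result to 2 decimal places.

Δd′ = 0.33

1: z(0.7417) = 0.649, z(0.0667) = -1.501, d' = 2.150
2: z(0.9667) = 1.834, z(0.5067) = 0.017, d' = 1.817
Δd' = d'_1 − d'_2 = 2.150 − 1.817 = 0.333
1 has the higher sensitivity.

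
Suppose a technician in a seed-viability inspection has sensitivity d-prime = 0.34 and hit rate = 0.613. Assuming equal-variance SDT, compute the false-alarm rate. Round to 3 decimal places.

z(hit rate) = z(0.613) = 0.2871
z(FA) = z(H) − d' = 0.2871 − 0.34 = -0.0529
false-alarm rate = Φ(-0.0529) = 0.4789

false-alarm rate = 0.479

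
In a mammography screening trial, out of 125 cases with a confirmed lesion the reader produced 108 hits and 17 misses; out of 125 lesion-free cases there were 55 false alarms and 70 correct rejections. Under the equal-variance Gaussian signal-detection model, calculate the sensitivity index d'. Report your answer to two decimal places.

H = 108/125 = 0.8640
FA = 55/125 = 0.4400
Φ⁻¹(H) = Φ⁻¹(0.8640) = 1.0985
Φ⁻¹(FA) = Φ⁻¹(0.4400) = -0.1510
d' = z(H) − z(FA) = 1.0985 − (-0.1510) = 1.2495

d' = 1.25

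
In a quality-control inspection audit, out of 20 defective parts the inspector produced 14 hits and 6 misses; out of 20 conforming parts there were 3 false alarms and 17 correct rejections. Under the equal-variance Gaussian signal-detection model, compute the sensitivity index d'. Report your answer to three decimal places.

H = 14/20 = 0.7000
FA = 3/20 = 0.1500
z(H) = z(0.7000) = 0.5244
z(FA) = z(0.1500) = -1.0364
d' = z(H) − z(FA) = 0.5244 − (-1.0364) = 1.5608

d' = 1.561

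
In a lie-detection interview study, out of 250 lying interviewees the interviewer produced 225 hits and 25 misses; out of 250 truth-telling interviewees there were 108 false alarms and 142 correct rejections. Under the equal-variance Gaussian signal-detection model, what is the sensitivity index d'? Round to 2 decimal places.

H = 225/250 = 0.9000
FA = 108/250 = 0.4320
z(H) = z(0.9000) = 1.2816
z(FA) = z(0.4320) = -0.1713
d' = z(H) − z(FA) = 1.2816 − (-0.1713) = 1.4529

d' = 1.45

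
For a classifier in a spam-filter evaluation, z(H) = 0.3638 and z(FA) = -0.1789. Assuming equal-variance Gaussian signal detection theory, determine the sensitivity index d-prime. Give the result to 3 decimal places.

d' = z(H) − z(FA) = 0.3638 − (-0.1789) = 0.5427

d-prime = 0.543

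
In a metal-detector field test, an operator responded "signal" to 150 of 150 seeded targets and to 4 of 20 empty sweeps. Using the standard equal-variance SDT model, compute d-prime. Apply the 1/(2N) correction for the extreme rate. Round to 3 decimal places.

d-prime = 3.555

The hit rate is 150/150 = 1, so apply the 1/(2N) correction: H → 1 − 1/(2·150) = 0.99667.
z(H) = z(0.99667) = 2.7134
z(FA) = z(0.20000) = -0.8416
d' = 2.7134 − (-0.8416) = 3.5550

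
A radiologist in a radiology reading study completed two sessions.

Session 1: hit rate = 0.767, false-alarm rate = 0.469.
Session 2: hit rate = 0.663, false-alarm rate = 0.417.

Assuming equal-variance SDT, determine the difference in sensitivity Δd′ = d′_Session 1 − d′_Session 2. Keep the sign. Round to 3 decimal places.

Session 1: z(0.767) = 0.7290, z(0.469) = -0.0778, d' = 0.8068
Session 2: z(0.663) = 0.4207, z(0.417) = -0.2096, d' = 0.6303
Δd' = d'_Session 1 − d'_Session 2 = 0.8068 − 0.6303 = 0.1765
Session 1 has the higher sensitivity.

Δd′ = 0.177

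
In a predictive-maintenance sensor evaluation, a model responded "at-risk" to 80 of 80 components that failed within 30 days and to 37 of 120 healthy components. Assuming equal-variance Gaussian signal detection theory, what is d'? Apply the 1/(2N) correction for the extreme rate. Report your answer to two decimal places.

d' = 3.00

The hit rate is 80/80 = 1, so apply the 1/(2N) correction: H → 1 − 1/(2·80) = 0.99375.
z(H) = z(0.99375) = 2.498
z(FA) = z(0.30833) = -0.501
d' = 2.498 − (-0.501) = 2.999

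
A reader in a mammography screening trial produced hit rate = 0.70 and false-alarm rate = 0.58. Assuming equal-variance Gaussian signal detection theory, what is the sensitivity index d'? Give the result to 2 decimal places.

Φ⁻¹(H) = Φ⁻¹(0.70) = 0.524
Φ⁻¹(FA) = Φ⁻¹(0.58) = 0.202
d' = z(H) − z(FA) = 0.524 − 0.202 = 0.322

d' = 0.32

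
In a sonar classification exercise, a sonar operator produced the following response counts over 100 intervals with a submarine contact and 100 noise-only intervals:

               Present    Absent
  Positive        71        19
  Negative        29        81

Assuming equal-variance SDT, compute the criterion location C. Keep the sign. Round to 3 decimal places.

H = 71/100 = 0.7100
FA = 19/100 = 0.1900
z(0.7100) = 0.5534, z(0.1900) = -0.8779
c = −½·[z(H) + z(FA)] = −0.5 × (0.5534 + (-0.8779)) = 0.16225

C = 0.162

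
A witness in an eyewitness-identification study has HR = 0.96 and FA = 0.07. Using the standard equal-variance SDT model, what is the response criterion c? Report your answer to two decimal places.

c = -0.14

Φ⁻¹(H) = 1.751
Φ⁻¹(FA) = -1.476
c = −½·[z(H) + z(FA)] = −0.5 × (1.751 + (-1.476)) = -0.1375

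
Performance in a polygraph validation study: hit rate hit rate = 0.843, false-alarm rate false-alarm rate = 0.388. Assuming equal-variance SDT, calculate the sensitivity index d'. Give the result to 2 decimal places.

Φ⁻¹(H) = 1.007
Φ⁻¹(FA) = -0.285
d' = z(H) − z(FA) = 1.007 − (-0.285) = 1.292

d' = 1.29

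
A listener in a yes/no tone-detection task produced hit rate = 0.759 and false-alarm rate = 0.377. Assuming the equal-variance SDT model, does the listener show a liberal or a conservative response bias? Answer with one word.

liberal

z(H) = 0.703, z(FA) = -0.313
c = −½·(z(H) + z(FA)) = -0.195
c < 0 → liberal criterion (biased toward responding “yes”).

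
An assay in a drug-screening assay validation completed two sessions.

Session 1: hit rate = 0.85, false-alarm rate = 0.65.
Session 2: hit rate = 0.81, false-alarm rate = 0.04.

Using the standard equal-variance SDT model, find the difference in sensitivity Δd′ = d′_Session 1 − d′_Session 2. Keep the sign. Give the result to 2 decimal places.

Session 1: z(0.85) = 1.036, z(0.65) = 0.385, d' = 0.651
Session 2: z(0.81) = 0.878, z(0.04) = -1.751, d' = 2.629
Δd' = d'_Session 1 − d'_Session 2 = 0.651 − 2.629 = -1.978
Session 2 has the higher sensitivity.

Δd′ = -1.98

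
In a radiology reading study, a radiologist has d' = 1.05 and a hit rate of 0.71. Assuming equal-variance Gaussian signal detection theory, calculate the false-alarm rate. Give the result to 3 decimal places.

false-alarm rate = 0.310

z(hit rate) = z(0.71) = 0.5534
z(FA) = z(H) − d' = 0.5534 − 1.05 = -0.4966
false-alarm rate = Φ(-0.4966) = 0.3097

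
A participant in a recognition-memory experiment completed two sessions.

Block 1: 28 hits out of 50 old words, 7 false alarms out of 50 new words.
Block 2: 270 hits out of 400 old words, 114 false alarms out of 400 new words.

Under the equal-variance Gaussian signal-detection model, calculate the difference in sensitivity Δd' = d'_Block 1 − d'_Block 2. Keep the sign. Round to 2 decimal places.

Block 1: z(0.5600) = 0.151, z(0.1400) = -1.080, d' = 1.231
Block 2: z(0.6750) = 0.454, z(0.2850) = -0.568, d' = 1.022
Δd' = d'_Block 1 − d'_Block 2 = 1.231 − 1.022 = 0.209
Block 1 has the higher sensitivity.

Δd' = 0.21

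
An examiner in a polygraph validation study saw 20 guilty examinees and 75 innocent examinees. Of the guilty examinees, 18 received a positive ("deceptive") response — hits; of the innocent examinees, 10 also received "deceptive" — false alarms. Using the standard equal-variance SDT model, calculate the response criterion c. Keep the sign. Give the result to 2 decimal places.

H = 18/20 = 0.9000
FA = 10/75 = 0.1333
Φ⁻¹(0.9000) = 1.282, Φ⁻¹(0.1333) = -1.111
c = −½·[z(H) + z(FA)] = −0.5 × (1.282 + (-1.111)) = -0.0855
c < 0: the examiner has a liberal response bias.

c = -0.09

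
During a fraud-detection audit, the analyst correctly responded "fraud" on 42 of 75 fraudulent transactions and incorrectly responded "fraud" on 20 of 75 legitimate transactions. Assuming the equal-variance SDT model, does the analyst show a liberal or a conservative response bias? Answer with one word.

conservative

z(H) = 0.151, z(FA) = -0.623
c = −½·(z(H) + z(FA)) = 0.236
c > 0 → conservative criterion (biased toward responding “no”).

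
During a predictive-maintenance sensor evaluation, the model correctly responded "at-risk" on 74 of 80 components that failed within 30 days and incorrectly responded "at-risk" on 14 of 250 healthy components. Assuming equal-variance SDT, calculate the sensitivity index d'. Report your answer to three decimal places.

d' = 3.029

H = 74/80 = 0.9250
FA = 14/250 = 0.0560
Φ⁻¹(H) = Φ⁻¹(0.9250) = 1.4395
Φ⁻¹(FA) = Φ⁻¹(0.0560) = -1.5893
d' = z(H) − z(FA) = 1.4395 − (-1.5893) = 3.0288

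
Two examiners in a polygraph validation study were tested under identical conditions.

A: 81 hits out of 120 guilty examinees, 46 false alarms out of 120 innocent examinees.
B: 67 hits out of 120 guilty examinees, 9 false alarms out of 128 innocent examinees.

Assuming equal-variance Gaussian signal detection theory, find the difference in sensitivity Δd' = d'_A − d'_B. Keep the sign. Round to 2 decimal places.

A: z(0.6750) = 0.454, z(0.3833) = -0.297, d' = 0.751
B: z(0.5583) = 0.147, z(0.0703) = -1.474, d' = 1.621
Δd' = d'_A − d'_B = 0.751 − 1.621 = -0.870
B has the higher sensitivity.

Δd' = -0.87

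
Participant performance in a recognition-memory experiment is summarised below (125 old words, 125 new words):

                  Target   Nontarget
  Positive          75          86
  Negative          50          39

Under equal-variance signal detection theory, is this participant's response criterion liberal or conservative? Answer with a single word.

z(H) = 0.253, z(FA) = 0.490
c = −½·(z(H) + z(FA)) = -0.3715
c < 0 → liberal criterion (biased toward responding “yes”).

liberal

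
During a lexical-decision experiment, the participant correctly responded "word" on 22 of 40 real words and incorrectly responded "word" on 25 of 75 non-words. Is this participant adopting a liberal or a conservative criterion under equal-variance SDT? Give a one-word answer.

z(H) = 0.126, z(FA) = -0.431
c = −½·(z(H) + z(FA)) = 0.1525
c > 0 → conservative criterion (biased toward responding “no”).

conservative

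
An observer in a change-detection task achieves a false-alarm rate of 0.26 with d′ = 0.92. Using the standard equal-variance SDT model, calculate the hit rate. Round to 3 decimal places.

z(false-alarm rate) = z(0.26) = -0.6433
z(H) = z(FA) + d' = -0.6433 + 0.92 = 0.2767
hit rate = Φ(0.2767) = 0.6090

hit rate = 0.609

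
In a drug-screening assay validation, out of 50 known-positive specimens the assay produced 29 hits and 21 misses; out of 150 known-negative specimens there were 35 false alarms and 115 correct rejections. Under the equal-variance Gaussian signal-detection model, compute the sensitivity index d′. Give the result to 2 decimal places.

H = 29/50 = 0.5800
FA = 35/150 = 0.2333
Φ⁻¹(H) = Φ⁻¹(0.5800) = 0.2019
Φ⁻¹(FA) = Φ⁻¹(0.2333) = -0.7280
d' = z(H) − z(FA) = 0.2019 − (-0.7280) = 0.9299

d′ = 0.93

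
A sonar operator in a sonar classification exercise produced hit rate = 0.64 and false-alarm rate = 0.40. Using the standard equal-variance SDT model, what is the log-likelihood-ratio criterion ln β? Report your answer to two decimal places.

ln β = -0.03

z(H) = 0.358
z(FA) = -0.253
ln β = −½·[z(H)² − z(FA)²] = −0.5 × (0.128 − 0.064) = -0.032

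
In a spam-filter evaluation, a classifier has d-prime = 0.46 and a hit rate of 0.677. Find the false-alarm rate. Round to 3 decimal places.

z(hit rate) = z(0.677) = 0.4593
z(FA) = z(H) − d' = 0.4593 − 0.46 = -0.0007
false-alarm rate = Φ(-0.0007) = 0.4997

false-alarm rate = 0.500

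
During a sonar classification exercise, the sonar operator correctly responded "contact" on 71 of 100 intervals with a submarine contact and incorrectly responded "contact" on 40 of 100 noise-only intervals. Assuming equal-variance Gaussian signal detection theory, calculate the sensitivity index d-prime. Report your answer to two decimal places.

d-prime = 0.81

H = 71/100 = 0.7100
FA = 40/100 = 0.4000
z(0.7100) = 0.553, z(0.4000) = -0.253
d' = z(H) − z(FA) = 0.553 − (-0.253) = 0.806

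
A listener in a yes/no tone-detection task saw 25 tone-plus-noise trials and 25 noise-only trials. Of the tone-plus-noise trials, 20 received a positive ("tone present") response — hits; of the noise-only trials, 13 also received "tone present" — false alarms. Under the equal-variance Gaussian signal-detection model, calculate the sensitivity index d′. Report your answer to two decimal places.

d′ = 0.79

H = 20/25 = 0.8000
FA = 13/25 = 0.5200
z(H) = 0.8416
z(FA) = 0.0502
d' = z(H) − z(FA) = 0.8416 − 0.0502 = 0.7914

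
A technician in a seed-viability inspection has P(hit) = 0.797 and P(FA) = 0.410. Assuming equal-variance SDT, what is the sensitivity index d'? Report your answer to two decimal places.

Φ⁻¹(0.797) = 0.831, Φ⁻¹(0.410) = -0.228
d' = z(H) − z(FA) = 0.831 − (-0.228) = 1.059

d' = 1.06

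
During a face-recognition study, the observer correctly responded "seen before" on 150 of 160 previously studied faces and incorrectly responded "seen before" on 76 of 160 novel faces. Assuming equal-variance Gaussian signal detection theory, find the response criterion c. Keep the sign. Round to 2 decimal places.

c = -0.74

H = 150/160 = 0.9375
FA = 76/160 = 0.4750
Φ⁻¹(H) = Φ⁻¹(0.9375) = 1.5341
Φ⁻¹(FA) = Φ⁻¹(0.4750) = -0.0627
c = −½·[z(H) + z(FA)] = −0.5 × (1.5341 + (-0.0627)) = -0.7357
c < 0: the observer has a liberal response bias.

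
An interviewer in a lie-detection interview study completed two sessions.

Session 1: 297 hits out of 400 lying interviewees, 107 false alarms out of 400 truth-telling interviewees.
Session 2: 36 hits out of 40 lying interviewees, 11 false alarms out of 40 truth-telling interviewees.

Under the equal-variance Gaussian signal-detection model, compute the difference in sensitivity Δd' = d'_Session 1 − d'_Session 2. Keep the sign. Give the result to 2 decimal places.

Session 1: z(0.7425) = 0.651, z(0.2675) = -0.620, d' = 1.271
Session 2: z(0.9000) = 1.282, z(0.2750) = -0.598, d' = 1.880
Δd' = d'_Session 1 − d'_Session 2 = 1.271 − 1.880 = -0.609
Session 2 has the higher sensitivity.

Δd' = -0.61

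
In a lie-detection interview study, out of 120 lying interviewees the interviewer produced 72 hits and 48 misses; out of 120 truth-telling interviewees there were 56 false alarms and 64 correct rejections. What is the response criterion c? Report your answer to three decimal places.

c = -0.085

H = 72/120 = 0.6000
FA = 56/120 = 0.4667
z(H) = 0.2533
z(FA) = -0.0836
c = −½·[z(H) + z(FA)] = −0.5 × (0.2533 + (-0.0836)) = -0.08485
c < 0: the interviewer has a liberal response bias.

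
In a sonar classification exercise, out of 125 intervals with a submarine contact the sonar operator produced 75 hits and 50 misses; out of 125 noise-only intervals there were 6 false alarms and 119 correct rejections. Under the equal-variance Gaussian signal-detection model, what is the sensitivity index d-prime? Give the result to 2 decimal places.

d-prime = 1.92

H = 75/125 = 0.6000
FA = 6/125 = 0.0480
z(H) = 0.2533
z(FA) = -1.6646
d' = z(H) − z(FA) = 0.2533 − (-1.6646) = 1.9179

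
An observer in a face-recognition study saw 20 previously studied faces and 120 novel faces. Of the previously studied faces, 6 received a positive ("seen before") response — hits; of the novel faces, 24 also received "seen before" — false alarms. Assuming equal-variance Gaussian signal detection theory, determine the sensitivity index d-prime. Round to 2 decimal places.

H = 6/20 = 0.3000
FA = 24/120 = 0.2000
z(H) = -0.524
z(FA) = -0.842
d' = z(H) − z(FA) = -0.524 − (-0.842) = 0.318

d-prime = 0.32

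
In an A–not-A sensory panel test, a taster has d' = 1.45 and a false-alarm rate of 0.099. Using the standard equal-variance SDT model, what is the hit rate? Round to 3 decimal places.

hit rate = 0.565

z(false-alarm rate) = z(0.099) = -1.2873
z(H) = z(FA) + d' = -1.2873 + 1.45 = 0.1627
hit rate = Φ(0.1627) = 0.5646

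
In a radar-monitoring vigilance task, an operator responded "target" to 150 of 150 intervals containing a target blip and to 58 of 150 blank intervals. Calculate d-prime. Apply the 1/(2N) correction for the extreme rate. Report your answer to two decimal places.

d-prime = 3.00

The hit rate is 150/150 = 1, so apply the 1/(2N) correction: H → 1 − 1/(2·150) = 0.99667.
z(H) = z(0.99667) = 2.713
z(FA) = z(0.38667) = -0.288
d' = 2.713 − (-0.288) = 3.001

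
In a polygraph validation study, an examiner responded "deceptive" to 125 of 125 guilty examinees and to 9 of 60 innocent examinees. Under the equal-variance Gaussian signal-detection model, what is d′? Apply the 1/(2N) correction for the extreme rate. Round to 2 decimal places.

d′ = 3.69

The hit rate is 125/125 = 1, so apply the 1/(2N) correction: H → 1 − 1/(2·125) = 0.99600.
z(H) = z(0.99600) = 2.652
z(FA) = z(0.15000) = -1.036
d' = 2.652 − (-1.036) = 3.688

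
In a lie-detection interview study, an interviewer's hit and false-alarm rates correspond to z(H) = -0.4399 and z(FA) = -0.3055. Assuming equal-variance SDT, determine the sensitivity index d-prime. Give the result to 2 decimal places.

d-prime = -0.13

d' = z(H) − z(FA) = -0.4399 − (-0.3055) = -0.1344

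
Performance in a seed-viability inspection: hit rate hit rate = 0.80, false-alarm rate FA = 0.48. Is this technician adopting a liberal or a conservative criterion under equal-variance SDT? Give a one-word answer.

liberal

z(H) = 0.842, z(FA) = -0.050
c = −½·(z(H) + z(FA)) = -0.396
c < 0 → liberal criterion (biased toward responding “yes”).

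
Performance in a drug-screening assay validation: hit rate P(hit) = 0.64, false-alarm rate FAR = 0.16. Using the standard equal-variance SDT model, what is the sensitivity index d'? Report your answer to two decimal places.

d' = 1.35

z(H) = 0.358
z(FA) = -0.994
d' = z(H) − z(FA) = 0.358 − (-0.994) = 1.352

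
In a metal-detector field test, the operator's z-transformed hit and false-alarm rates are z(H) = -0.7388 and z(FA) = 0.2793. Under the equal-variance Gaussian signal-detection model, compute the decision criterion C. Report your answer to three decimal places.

C = 0.230

c = −½·[z(H) + z(FA)] = −½·(-0.7388 + 0.2793) = 0.22975
c > 0: the operator has a conservative response bias.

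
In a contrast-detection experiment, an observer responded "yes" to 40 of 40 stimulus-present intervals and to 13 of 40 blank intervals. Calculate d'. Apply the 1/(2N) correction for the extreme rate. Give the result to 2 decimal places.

The hit rate is 40/40 = 1, so apply the 1/(2N) correction: H → 1 − 1/(2·40) = 0.98750.
z(H) = z(0.98750) = 2.241
z(FA) = z(0.32500) = -0.454
d' = 2.241 − (-0.454) = 2.695

d' = 2.70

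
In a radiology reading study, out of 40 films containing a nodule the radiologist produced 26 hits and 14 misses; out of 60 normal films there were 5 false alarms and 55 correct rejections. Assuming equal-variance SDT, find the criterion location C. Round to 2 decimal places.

C = 0.50

H = 26/40 = 0.6500
FA = 5/60 = 0.0833
Φ⁻¹(H) = 0.385
Φ⁻¹(FA) = -1.383
c = −½·[z(H) + z(FA)] = −0.5 × (0.385 + (-1.383)) = 0.499
c > 0: the radiologist has a conservative response bias.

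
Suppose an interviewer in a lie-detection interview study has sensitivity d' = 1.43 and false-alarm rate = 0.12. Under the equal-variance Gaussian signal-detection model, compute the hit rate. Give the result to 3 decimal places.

hit rate = 0.601

z(false-alarm rate) = z(0.12) = -1.1750
z(H) = z(FA) + d' = -1.1750 + 1.43 = 0.2550
hit rate = Φ(0.2550) = 0.6006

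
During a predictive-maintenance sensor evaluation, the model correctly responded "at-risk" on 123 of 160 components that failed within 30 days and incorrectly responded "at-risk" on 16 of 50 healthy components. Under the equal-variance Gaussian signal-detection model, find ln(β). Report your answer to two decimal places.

H = 123/160 = 0.7688
FA = 16/50 = 0.3200
z(0.7688) = 0.735, z(0.3200) = -0.468
ln β = −½·[z(H)² − z(FA)²] = −0.5 × (0.540 − 0.219) = -0.1605

ln β = -0.16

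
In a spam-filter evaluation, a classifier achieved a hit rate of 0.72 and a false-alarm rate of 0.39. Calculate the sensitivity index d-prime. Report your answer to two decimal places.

d-prime = 0.86

Φ⁻¹(H) = 0.583
Φ⁻¹(FA) = -0.279
d' = z(H) − z(FA) = 0.583 − (-0.279) = 0.862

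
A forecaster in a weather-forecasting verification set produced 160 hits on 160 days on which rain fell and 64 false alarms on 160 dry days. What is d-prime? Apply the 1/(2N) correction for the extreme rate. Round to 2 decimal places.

d-prime = 2.99

The hit rate is 160/160 = 1, so apply the 1/(2N) correction: H → 1 − 1/(2·160) = 0.99687.
z(H) = z(0.99687) = 2.734
z(FA) = z(0.40000) = -0.253
d' = 2.734 − (-0.253) = 2.987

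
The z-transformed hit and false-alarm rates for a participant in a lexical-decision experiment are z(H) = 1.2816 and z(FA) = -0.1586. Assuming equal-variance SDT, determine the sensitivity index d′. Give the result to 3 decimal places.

d' = z(H) − z(FA) = 1.2816 − (-0.1586) = 1.4402

d′ = 1.440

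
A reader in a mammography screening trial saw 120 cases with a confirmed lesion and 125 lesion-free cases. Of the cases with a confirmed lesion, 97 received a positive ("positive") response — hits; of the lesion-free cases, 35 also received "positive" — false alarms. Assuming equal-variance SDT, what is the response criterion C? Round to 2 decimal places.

C = -0.14

H = 97/120 = 0.8083
FA = 35/125 = 0.2800
z(H) = z(0.8083) = 0.8716
z(FA) = z(0.2800) = -0.5828
c = −½·[z(H) + z(FA)] = −0.5 × (0.8716 + (-0.5828)) = -0.1444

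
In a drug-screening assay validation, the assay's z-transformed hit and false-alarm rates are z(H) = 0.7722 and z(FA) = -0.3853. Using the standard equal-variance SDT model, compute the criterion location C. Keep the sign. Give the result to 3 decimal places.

C = -0.193

c = −½·[z(H) + z(FA)] = −½·(0.7722 + (-0.3853)) = -0.19345
c < 0: the assay has a liberal response bias.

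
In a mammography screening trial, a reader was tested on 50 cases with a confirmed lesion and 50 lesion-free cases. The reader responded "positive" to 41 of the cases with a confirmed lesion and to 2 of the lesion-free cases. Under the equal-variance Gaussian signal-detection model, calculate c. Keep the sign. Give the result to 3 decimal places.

H = 41/50 = 0.8200
FA = 2/50 = 0.0400
z(H) = 0.9154
z(FA) = -1.7507
c = −½·[z(H) + z(FA)] = −0.5 × (0.9154 + (-1.7507)) = 0.41765

c = 0.418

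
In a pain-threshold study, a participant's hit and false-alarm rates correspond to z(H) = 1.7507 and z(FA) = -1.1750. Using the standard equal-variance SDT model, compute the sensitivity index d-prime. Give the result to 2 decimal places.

d-prime = 2.93

d' = z(H) − z(FA) = 1.7507 − (-1.1750) = 2.9257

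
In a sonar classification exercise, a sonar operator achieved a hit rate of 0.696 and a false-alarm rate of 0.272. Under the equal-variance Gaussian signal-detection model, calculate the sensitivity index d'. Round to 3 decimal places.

Φ⁻¹(0.696) = 0.5129, Φ⁻¹(0.272) = -0.6068
d' = z(H) − z(FA) = 0.5129 − (-0.6068) = 1.1197

d' = 1.120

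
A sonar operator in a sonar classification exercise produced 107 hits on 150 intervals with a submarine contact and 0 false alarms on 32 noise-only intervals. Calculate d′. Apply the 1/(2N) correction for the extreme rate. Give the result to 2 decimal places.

The false-alarm rate is 0/32 = 0, so apply the 1/(2N) correction: FA → 1/(2·32) = 0.01562.
z(H) = z(0.71333) = 0.563
z(FA) = z(0.01562) = -2.154
d' = 0.563 − (-2.154) = 2.717

d′ = 2.72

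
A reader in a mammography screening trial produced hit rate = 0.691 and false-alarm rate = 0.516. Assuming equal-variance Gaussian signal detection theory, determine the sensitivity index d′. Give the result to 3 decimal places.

d′ = 0.459

z(H) = 0.4987
z(FA) = 0.0401
d' = z(H) − z(FA) = 0.4987 − 0.0401 = 0.4586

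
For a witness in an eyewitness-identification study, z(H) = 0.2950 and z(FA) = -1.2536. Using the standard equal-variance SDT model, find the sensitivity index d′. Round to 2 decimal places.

d′ = 1.55

d' = z(H) − z(FA) = 0.2950 − (-1.2536) = 1.5486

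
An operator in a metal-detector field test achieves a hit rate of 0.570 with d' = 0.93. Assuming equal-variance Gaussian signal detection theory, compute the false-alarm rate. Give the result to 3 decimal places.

z(hit rate) = z(0.570) = 0.1764
z(FA) = z(H) − d' = 0.1764 − 0.93 = -0.7536
false-alarm rate = Φ(-0.7536) = 0.2255

false-alarm rate = 0.226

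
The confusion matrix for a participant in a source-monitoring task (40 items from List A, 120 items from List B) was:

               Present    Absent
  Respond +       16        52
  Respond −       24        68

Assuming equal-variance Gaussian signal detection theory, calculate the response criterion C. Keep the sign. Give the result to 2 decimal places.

H = 16/40 = 0.4000
FA = 52/120 = 0.4333
z(0.4000) = -0.253, z(0.4333) = -0.168
c = −½·[z(H) + z(FA)] = −0.5 × (-0.253 + (-0.168)) = 0.2105
c > 0: the participant has a conservative response bias.

C = 0.21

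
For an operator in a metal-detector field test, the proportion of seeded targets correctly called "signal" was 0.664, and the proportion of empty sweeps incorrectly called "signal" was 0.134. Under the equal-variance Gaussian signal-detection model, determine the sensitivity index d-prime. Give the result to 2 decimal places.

z(H) = 0.423
z(FA) = -1.108
d' = z(H) − z(FA) = 0.423 − (-1.108) = 1.531

d-prime = 1.53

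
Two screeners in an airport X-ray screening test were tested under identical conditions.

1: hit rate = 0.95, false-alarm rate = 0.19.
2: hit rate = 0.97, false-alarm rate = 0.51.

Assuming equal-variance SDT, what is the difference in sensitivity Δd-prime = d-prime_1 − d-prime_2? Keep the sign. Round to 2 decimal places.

Δd-prime = 0.67

1: z(0.95) = 1.645, z(0.19) = -0.878, d' = 2.523
2: z(0.97) = 1.881, z(0.51) = 0.025, d' = 1.856
Δd' = d'_1 − d'_2 = 2.523 − 1.856 = 0.667
1 has the higher sensitivity.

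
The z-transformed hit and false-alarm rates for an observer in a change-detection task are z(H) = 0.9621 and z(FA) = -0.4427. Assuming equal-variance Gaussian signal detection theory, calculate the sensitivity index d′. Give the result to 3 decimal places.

d′ = 1.405

d' = z(H) − z(FA) = 0.9621 − (-0.4427) = 1.4048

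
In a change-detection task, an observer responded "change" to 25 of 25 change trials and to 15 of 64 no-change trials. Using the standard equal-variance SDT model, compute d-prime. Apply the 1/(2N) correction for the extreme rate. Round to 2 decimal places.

The hit rate is 25/25 = 1, so apply the 1/(2N) correction: H → 1 − 1/(2·25) = 0.98000.
z(H) = z(0.98000) = 2.054
z(FA) = z(0.23438) = -0.724
d' = 2.054 − (-0.724) = 2.778

d-prime = 2.78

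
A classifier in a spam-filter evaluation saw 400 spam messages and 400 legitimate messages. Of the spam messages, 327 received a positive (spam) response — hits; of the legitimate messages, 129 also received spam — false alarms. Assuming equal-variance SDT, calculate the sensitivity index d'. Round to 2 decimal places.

d' = 1.37

H = 327/400 = 0.8175
FA = 129/400 = 0.3225
Φ⁻¹(H) = 0.9059
Φ⁻¹(FA) = -0.4607
d' = z(H) − z(FA) = 0.9059 − (-0.4607) = 1.3666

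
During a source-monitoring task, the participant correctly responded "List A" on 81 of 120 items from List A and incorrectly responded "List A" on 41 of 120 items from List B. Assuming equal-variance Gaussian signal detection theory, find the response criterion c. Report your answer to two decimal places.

H = 81/120 = 0.6750
FA = 41/120 = 0.3417
Φ⁻¹(H) = Φ⁻¹(0.6750) = 0.454
Φ⁻¹(FA) = Φ⁻¹(0.3417) = -0.408
c = −½·[z(H) + z(FA)] = −0.5 × (0.454 + (-0.408)) = -0.023

c = -0.02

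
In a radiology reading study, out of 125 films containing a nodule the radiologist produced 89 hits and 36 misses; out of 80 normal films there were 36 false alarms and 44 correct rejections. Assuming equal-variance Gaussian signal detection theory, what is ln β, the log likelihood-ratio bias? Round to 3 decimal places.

ln β = -0.148

H = 89/125 = 0.7120
FA = 36/80 = 0.4500
z(0.7120) = 0.5592, z(0.4500) = -0.1257
ln β = −½·[z(H)² − z(FA)²] = −0.5 × (0.3127 − 0.0158) = -0.14845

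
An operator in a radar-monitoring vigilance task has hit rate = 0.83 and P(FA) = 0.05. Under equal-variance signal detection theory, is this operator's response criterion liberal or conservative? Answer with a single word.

z(H) = 0.954, z(FA) = -1.645
c = −½·(z(H) + z(FA)) = 0.3455
c > 0 → conservative criterion (biased toward responding “no”).

conservative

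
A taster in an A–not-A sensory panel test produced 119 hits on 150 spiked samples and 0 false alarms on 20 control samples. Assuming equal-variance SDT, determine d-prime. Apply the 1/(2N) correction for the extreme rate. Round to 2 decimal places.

d-prime = 2.78

The false-alarm rate is 0/20 = 0, so apply the 1/(2N) correction: FA → 1/(2·20) = 0.02500.
z(H) = z(0.79333) = 0.818
z(FA) = z(0.02500) = -1.960
d' = 0.818 − (-1.960) = 2.778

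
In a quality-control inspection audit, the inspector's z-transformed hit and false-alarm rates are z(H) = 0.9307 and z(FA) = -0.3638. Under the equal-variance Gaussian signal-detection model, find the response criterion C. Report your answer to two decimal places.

C = -0.28

c = −½·[z(H) + z(FA)] = −½·(0.9307 + (-0.3638)) = -0.28345
c < 0: the inspector has a liberal response bias.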